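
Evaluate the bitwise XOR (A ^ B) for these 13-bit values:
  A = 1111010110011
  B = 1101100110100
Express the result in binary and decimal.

Apply ^ to each column (1 where bits differ):
  1111010110011
^ 1101100110100
---------------
  0010110000111

Answer: 0010110000111 (1415)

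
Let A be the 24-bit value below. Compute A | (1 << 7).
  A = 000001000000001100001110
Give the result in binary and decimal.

Mask = 1 << 7 = 000000000000000010000000
Bit 7 of A is 0, so OR-ing with the mask flips it to 1.
  000001000000001100001110
| 000000000000000010000000
--------------------------
  000001000000001110001110

Answer: 000001000000001110001110 (263054)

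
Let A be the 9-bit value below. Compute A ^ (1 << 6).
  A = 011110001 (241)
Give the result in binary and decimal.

Mask = 1 << 6 = 001000000
Bit 6 of A is 1; XOR with the mask flips it to 0.
  011110001
^ 001000000
-----------
  010110001

Answer: 010110001 (177)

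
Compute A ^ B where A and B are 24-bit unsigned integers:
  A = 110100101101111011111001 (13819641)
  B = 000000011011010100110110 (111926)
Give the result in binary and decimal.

Apply ^ to each column (1 where bits differ):
  110100101101111011111001
^ 000000011011010100110110
--------------------------
  110100110110101111001111

Answer: 110100110110101111001111 (13855695)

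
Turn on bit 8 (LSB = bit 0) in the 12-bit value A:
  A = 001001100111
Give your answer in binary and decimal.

Mask = 1 << 8 = 000100000000
Bit 8 of A is 0, so OR-ing with the mask flips it to 1.
  001001100111
| 000100000000
--------------
  001101100111

Answer: 001101100111 (871)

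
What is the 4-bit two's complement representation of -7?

1. Binary of +7:  0111
2. Invert bits:     1000
3. Add 1:           1001

Answer: 1001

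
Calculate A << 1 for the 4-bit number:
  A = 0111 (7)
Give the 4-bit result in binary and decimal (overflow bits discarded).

Shift left by 1: drop the top 1 bit(s), append 1 zero(s) on the right.
  0111  ->  discard [0], keep [111], append 0
= 1110

Answer: 1110 (14)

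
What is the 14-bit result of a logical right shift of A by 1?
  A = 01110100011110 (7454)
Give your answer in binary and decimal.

Logical shift right by 1: drop the bottom 1 bit(s), prepend 1 zero(s) on the left.
  01110100011110  ->  keep [0111010001111], discard [0], prepend 0
= 00111010001111

Answer: 00111010001111 (3727)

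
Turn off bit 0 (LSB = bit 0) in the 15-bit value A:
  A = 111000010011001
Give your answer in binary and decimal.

Mask = ~(1 << 0) = 111111111111110
Bit 0 of A is 1, so AND-ing with the mask clears it to 0.
  111000010011001
& 111111111111110
-----------------
  111000010011000

Answer: 111000010011000 (28824)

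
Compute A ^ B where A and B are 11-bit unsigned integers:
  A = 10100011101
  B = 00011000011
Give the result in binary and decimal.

Apply ^ to each column (1 where bits differ):
  10100011101
^ 00011000011
-------------
  10111011110

Answer: 10111011110 (1502)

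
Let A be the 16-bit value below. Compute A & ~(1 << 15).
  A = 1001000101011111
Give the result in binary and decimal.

Mask = ~(1 << 15) = 0111111111111111
Bit 15 of A is 1, so AND-ing with the mask clears it to 0.
  1001000101011111
& 0111111111111111
------------------
  0001000101011111

Answer: 0001000101011111 (4447)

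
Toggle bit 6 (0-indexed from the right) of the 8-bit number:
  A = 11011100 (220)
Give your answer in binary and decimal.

Mask = 1 << 6 = 01000000
Bit 6 of A is 1; XOR with the mask flips it to 0.
  11011100
^ 01000000
----------
  10011100

Answer: 10011100 (156)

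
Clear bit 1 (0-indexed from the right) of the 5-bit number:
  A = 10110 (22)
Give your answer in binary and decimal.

Mask = ~(1 << 1) = 11101
Bit 1 of A is 1, so AND-ing with the mask clears it to 0.
  10110
& 11101
-------
  10100

Answer: 10100 (20)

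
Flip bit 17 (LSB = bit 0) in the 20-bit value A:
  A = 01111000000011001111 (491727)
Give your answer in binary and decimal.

Mask = 1 << 17 = 00100000000000000000
Bit 17 of A is 1; XOR with the mask flips it to 0.
  01111000000011001111
^ 00100000000000000000
----------------------
  01011000000011001111

Answer: 01011000000011001111 (360655)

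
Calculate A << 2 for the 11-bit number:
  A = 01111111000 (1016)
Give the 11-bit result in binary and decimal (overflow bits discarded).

Shift left by 2: drop the top 2 bit(s), append 2 zero(s) on the right.
  01111111000  ->  discard [01], keep [111111000], append 00
= 11111100000

Answer: 11111100000 (2016)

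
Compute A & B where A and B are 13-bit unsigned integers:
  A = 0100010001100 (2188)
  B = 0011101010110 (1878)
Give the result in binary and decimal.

Apply & to each column (1 only where both bits are 1):
  0100010001100
& 0011101010110
---------------
  0000000000100

Answer: 0000000000100 (4)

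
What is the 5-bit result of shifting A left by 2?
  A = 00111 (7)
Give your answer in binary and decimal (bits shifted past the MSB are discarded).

Shift left by 2: drop the top 2 bit(s), append 2 zero(s) on the right.
  00111  ->  discard [00], keep [111], append 00
= 11100

Answer: 11100 (28)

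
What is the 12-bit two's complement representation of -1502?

1. Binary of +1502:  010111011110
2. Invert bits:     101000100001
3. Add 1:           101000100010

Answer: 101000100010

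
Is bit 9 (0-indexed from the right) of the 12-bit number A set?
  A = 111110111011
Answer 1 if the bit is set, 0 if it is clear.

Bit 9 is the 10th from the right.
  111110111011
    ^
That bit is 1.

Answer: 1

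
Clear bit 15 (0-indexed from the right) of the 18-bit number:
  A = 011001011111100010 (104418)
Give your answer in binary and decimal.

Mask = ~(1 << 15) = 110111111111111111
Bit 15 of A is 1, so AND-ing with the mask clears it to 0.
  011001011111100010
& 110111111111111111
--------------------
  010001011111100010

Answer: 010001011111100010 (71650)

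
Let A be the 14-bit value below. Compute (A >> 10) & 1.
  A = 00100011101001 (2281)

Bit 10 is the 11th from the right.
  00100011101001
     ^
That bit is 0.

Answer: 0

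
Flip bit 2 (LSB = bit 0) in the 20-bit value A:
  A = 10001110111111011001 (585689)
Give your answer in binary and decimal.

Mask = 1 << 2 = 00000000000000000100
Bit 2 of A is 0; XOR with the mask flips it to 1.
  10001110111111011001
^ 00000000000000000100
----------------------
  10001110111111011101

Answer: 10001110111111011101 (585693)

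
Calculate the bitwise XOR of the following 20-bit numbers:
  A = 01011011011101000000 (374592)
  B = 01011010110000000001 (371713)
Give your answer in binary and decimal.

Apply ^ to each column (1 where bits differ):
  01011011011101000000
^ 01011010110000000001
----------------------
  00000001101101000001

Answer: 00000001101101000001 (6977)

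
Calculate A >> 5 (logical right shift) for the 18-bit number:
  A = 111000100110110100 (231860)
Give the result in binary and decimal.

Logical shift right by 5: drop the bottom 5 bit(s), prepend 5 zero(s) on the left.
  111000100110110100  ->  keep [1110001001101], discard [10100], prepend 00000
= 000001110001001101

Answer: 000001110001001101 (7245)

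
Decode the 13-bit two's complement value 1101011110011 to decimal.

MSB is 1, so the value is negative. Find the magnitude:
1. Invert bits:  0010100001100
2. Add 1:        0010100001101  = 1293
3. Apply sign:   -1293

Answer: -1293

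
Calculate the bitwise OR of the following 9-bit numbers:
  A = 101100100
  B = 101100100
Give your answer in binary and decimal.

Apply | to each column (1 where either bit is 1):
  101100100
| 101100100
-----------
  101100100

Answer: 101100100 (356)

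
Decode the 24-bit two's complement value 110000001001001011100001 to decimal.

MSB is 1, so the value is negative. Find the magnitude:
1. Invert bits:  001111110110110100011110
2. Add 1:        001111110110110100011111  = 4156703
3. Apply sign:   -4156703

Answer: -4156703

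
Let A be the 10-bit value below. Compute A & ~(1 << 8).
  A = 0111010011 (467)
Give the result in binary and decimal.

Mask = ~(1 << 8) = 1011111111
Bit 8 of A is 1, so AND-ing with the mask clears it to 0.
  0111010011
& 1011111111
------------
  0011010011

Answer: 0011010011 (211)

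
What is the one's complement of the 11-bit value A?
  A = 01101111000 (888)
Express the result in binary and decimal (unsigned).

Flip each bit (0->1, 1->0):
  01101111000
  10010000111

Answer: 10010000111 (1159)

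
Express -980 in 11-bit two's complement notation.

1. Binary of +980:  01111010100
2. Invert bits:     10000101011
3. Add 1:           10000101100

Answer: 10000101100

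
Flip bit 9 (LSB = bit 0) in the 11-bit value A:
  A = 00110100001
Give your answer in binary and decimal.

Mask = 1 << 9 = 01000000000
Bit 9 of A is 0; XOR with the mask flips it to 1.
  00110100001
^ 01000000000
-------------
  01110100001

Answer: 01110100001 (929)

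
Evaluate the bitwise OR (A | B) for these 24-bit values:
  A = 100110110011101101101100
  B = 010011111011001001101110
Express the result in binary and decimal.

Apply | to each column (1 where either bit is 1):
  100110110011101101101100
| 010011111011001001101110
--------------------------
  110111111011101101101110

Answer: 110111111011101101101110 (14662510)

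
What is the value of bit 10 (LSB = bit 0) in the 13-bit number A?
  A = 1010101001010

Bit 10 is the 11th from the right.
  1010101001010
    ^
That bit is 1.

Answer: 1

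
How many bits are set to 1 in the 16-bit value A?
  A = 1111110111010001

1111110111010001
1-bits at positions (from bit 0 = LSB): 0, 4, 6, 7, 8, 10, 11, 12, 13, 14, 15
Count = 11

Answer: 11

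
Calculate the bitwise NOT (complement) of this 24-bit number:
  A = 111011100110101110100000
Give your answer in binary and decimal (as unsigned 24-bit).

Flip each bit (0->1, 1->0):
  111011100110101110100000
  000100011001010001011111

Answer: 000100011001010001011111 (1152095)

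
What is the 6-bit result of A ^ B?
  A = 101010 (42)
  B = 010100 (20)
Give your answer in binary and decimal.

Apply ^ to each column (1 where bits differ):
  101010
^ 010100
--------
  111110

Answer: 111110 (62)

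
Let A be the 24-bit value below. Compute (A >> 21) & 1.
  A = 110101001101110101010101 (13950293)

Bit 21 is the 22nd from the right.
  110101001101110101010101
    ^
That bit is 0.

Answer: 0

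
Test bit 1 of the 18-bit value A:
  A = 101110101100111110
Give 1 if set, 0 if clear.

Bit 1 is the 2nd from the right.
  101110101100111110
                  ^
That bit is 1.

Answer: 1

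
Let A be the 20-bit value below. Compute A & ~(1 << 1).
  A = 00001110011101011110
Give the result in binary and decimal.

Mask = ~(1 << 1) = 11111111111111111101
Bit 1 of A is 1, so AND-ing with the mask clears it to 0.
  00001110011101011110
& 11111111111111111101
----------------------
  00001110011101011100

Answer: 00001110011101011100 (59228)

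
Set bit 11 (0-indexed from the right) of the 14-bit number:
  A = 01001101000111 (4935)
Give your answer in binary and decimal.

Mask = 1 << 11 = 00100000000000
Bit 11 of A is 0, so OR-ing with the mask flips it to 1.
  01001101000111
| 00100000000000
----------------
  01101101000111

Answer: 01101101000111 (6983)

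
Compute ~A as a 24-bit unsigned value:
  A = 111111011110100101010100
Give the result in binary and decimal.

Flip each bit (0->1, 1->0):
  111111011110100101010100
  000000100001011010101011

Answer: 000000100001011010101011 (136875)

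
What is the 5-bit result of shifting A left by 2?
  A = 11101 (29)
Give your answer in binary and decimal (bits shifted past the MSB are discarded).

Shift left by 2: drop the top 2 bit(s), append 2 zero(s) on the right.
  11101  ->  discard [11], keep [101], append 00
= 10100

Answer: 10100 (20)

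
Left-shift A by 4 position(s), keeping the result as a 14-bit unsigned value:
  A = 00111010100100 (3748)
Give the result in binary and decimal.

Shift left by 4: drop the top 4 bit(s), append 4 zero(s) on the right.
  00111010100100  ->  discard [0011], keep [1010100100], append 0000
= 10101001000000

Answer: 10101001000000 (10816)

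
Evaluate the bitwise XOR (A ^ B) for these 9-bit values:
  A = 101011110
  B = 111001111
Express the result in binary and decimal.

Apply ^ to each column (1 where bits differ):
  101011110
^ 111001111
-----------
  010010001

Answer: 010010001 (145)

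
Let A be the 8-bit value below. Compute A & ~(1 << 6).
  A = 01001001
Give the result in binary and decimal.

Mask = ~(1 << 6) = 10111111
Bit 6 of A is 1, so AND-ing with the mask clears it to 0.
  01001001
& 10111111
----------
  00001001

Answer: 00001001 (9)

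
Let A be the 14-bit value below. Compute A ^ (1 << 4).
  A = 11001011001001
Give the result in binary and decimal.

Mask = 1 << 4 = 00000000010000
Bit 4 of A is 0; XOR with the mask flips it to 1.
  11001011001001
^ 00000000010000
----------------
  11001011011001

Answer: 11001011011001 (13017)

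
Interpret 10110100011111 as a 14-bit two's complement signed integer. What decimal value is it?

MSB is 1, so the value is negative. Find the magnitude:
1. Invert bits:  01001011100000
2. Add 1:        01001011100001  = 4833
3. Apply sign:   -4833

Answer: -4833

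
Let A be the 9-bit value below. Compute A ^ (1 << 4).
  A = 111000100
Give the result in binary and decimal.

Mask = 1 << 4 = 000010000
Bit 4 of A is 0; XOR with the mask flips it to 1.
  111000100
^ 000010000
-----------
  111010100

Answer: 111010100 (468)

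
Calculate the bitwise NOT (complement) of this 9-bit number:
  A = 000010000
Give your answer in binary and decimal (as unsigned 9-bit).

Flip each bit (0->1, 1->0):
  000010000
  111101111

Answer: 111101111 (495)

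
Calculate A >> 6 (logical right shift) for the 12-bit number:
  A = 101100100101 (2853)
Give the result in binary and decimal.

Logical shift right by 6: drop the bottom 6 bit(s), prepend 6 zero(s) on the left.
  101100100101  ->  keep [101100], discard [100101], prepend 000000
= 000000101100

Answer: 000000101100 (44)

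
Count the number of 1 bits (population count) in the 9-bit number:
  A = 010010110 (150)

010010110
1-bits at positions (from bit 0 = LSB): 1, 2, 4, 7
Count = 4

Answer: 4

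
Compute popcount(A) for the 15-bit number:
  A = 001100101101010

001100101101010
1-bits at positions (from bit 0 = LSB): 1, 3, 5, 6, 8, 11, 12
Count = 7

Answer: 7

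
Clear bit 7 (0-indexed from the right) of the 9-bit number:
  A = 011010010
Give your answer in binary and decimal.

Mask = ~(1 << 7) = 101111111
Bit 7 of A is 1, so AND-ing with the mask clears it to 0.
  011010010
& 101111111
-----------
  001010010

Answer: 001010010 (82)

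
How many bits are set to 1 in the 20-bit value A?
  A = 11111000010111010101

11111000010111010101
1-bits at positions (from bit 0 = LSB): 0, 2, 4, 6, 7, 8, 10, 15, 16, 17, 18, 19
Count = 12

Answer: 12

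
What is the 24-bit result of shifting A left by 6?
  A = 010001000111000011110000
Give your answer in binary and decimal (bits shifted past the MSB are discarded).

Shift left by 6: drop the top 6 bit(s), append 6 zero(s) on the right.
  010001000111000011110000  ->  discard [010001], keep [000111000011110000], append 000000
= 000111000011110000000000

Answer: 000111000011110000000000 (1850368)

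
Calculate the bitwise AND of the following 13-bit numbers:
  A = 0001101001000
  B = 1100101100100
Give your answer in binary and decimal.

Apply & to each column (1 only where both bits are 1):
  0001101001000
& 1100101100100
---------------
  0000101000000

Answer: 0000101000000 (320)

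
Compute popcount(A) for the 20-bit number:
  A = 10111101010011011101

10111101010011011101
1-bits at positions (from bit 0 = LSB): 0, 2, 3, 4, 6, 7, 10, 12, 14, 15, 16, 17, 19
Count = 13

Answer: 13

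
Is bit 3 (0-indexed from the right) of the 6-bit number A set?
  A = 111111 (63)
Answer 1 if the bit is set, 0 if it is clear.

Bit 3 is the 4th from the right.
  111111
    ^
That bit is 1.

Answer: 1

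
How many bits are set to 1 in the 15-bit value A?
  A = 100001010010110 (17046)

100001010010110
1-bits at positions (from bit 0 = LSB): 1, 2, 4, 7, 9, 14
Count = 6

Answer: 6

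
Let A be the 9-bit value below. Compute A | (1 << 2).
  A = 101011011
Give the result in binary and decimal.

Mask = 1 << 2 = 000000100
Bit 2 of A is 0, so OR-ing with the mask flips it to 1.
  101011011
| 000000100
-----------
  101011111

Answer: 101011111 (351)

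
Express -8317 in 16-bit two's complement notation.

1. Binary of +8317:  0010000001111101
2. Invert bits:     1101111110000010
3. Add 1:           1101111110000011

Answer: 1101111110000011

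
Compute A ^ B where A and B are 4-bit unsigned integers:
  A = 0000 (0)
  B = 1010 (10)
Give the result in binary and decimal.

Apply ^ to each column (1 where bits differ):
  0000
^ 1010
------
  1010

Answer: 1010 (10)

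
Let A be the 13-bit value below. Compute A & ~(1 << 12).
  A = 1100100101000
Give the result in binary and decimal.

Mask = ~(1 << 12) = 0111111111111
Bit 12 of A is 1, so AND-ing with the mask clears it to 0.
  1100100101000
& 0111111111111
---------------
  0100100101000

Answer: 0100100101000 (2344)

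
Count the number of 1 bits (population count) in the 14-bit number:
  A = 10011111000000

10011111000000
1-bits at positions (from bit 0 = LSB): 6, 7, 8, 9, 10, 13
Count = 6

Answer: 6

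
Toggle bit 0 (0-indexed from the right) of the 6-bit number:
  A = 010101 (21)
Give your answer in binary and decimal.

Mask = 1 << 0 = 000001
Bit 0 of A is 1; XOR with the mask flips it to 0.
  010101
^ 000001
--------
  010100

Answer: 010100 (20)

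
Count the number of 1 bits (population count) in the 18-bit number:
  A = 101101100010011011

101101100010011011
1-bits at positions (from bit 0 = LSB): 0, 1, 3, 4, 7, 11, 12, 14, 15, 17
Count = 10

Answer: 10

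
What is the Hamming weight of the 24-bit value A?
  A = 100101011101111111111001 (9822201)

100101011101111111111001
1-bits at positions (from bit 0 = LSB): 0, 3, 4, 5, 6, 7, 8, 9, 10, 11, 12, 14, 15, 16, 18, 20, 23
Count = 17

Answer: 17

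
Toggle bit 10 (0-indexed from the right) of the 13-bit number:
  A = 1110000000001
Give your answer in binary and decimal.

Mask = 1 << 10 = 0010000000000
Bit 10 of A is 1; XOR with the mask flips it to 0.
  1110000000001
^ 0010000000000
---------------
  1100000000001

Answer: 1100000000001 (6145)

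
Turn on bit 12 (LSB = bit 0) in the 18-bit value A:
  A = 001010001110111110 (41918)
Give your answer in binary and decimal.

Mask = 1 << 12 = 000001000000000000
Bit 12 of A is 0, so OR-ing with the mask flips it to 1.
  001010001110111110
| 000001000000000000
--------------------
  001011001110111110

Answer: 001011001110111110 (46014)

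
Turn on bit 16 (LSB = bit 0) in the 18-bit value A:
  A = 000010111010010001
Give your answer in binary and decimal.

Mask = 1 << 16 = 010000000000000000
Bit 16 of A is 0, so OR-ing with the mask flips it to 1.
  000010111010010001
| 010000000000000000
--------------------
  010010111010010001

Answer: 010010111010010001 (77457)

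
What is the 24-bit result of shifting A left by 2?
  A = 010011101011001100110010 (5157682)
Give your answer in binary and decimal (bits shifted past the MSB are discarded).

Shift left by 2: drop the top 2 bit(s), append 2 zero(s) on the right.
  010011101011001100110010  ->  discard [01], keep [0011101011001100110010], append 00
= 001110101100110011001000

Answer: 001110101100110011001000 (3853512)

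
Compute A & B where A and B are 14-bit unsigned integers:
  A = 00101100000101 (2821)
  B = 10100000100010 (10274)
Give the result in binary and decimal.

Apply & to each column (1 only where both bits are 1):
  00101100000101
& 10100000100010
----------------
  00100000000000

Answer: 00100000000000 (2048)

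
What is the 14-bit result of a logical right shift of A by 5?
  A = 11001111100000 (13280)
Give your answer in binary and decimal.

Logical shift right by 5: drop the bottom 5 bit(s), prepend 5 zero(s) on the left.
  11001111100000  ->  keep [110011111], discard [00000], prepend 00000
= 00000110011111

Answer: 00000110011111 (415)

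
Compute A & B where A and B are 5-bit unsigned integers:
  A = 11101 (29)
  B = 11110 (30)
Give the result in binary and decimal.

Apply & to each column (1 only where both bits are 1):
  11101
& 11110
-------
  11100

Answer: 11100 (28)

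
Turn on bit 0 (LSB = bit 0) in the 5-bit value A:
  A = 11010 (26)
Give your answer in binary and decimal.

Mask = 1 << 0 = 00001
Bit 0 of A is 0, so OR-ing with the mask flips it to 1.
  11010
| 00001
-------
  11011

Answer: 11011 (27)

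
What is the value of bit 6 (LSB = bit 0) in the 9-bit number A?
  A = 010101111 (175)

Bit 6 is the 7th from the right.
  010101111
    ^
That bit is 0.

Answer: 0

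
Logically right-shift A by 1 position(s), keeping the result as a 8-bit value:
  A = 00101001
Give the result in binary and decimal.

Logical shift right by 1: drop the bottom 1 bit(s), prepend 1 zero(s) on the left.
  00101001  ->  keep [0010100], discard [1], prepend 0
= 00010100

Answer: 00010100 (20)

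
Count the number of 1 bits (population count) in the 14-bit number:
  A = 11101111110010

11101111110010
1-bits at positions (from bit 0 = LSB): 1, 4, 5, 6, 7, 8, 9, 11, 12, 13
Count = 10

Answer: 10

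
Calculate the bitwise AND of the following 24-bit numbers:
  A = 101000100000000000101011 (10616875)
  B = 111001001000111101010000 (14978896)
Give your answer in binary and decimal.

Apply & to each column (1 only where both bits are 1):
  101000100000000000101011
& 111001001000111101010000
--------------------------
  101000000000000000000000

Answer: 101000000000000000000000 (10485760)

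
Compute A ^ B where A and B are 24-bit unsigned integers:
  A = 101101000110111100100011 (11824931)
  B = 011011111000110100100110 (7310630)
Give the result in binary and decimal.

Apply ^ to each column (1 where bits differ):
  101101000110111100100011
^ 011011111000110100100110
--------------------------
  110110111110001000000101

Answer: 110110111110001000000101 (14410245)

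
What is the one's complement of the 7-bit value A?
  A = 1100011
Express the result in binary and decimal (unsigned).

Flip each bit (0->1, 1->0):
  1100011
  0011100

Answer: 0011100 (28)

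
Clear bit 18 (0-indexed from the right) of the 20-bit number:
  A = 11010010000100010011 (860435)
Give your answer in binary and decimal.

Mask = ~(1 << 18) = 10111111111111111111
Bit 18 of A is 1, so AND-ing with the mask clears it to 0.
  11010010000100010011
& 10111111111111111111
----------------------
  10010010000100010011

Answer: 10010010000100010011 (598291)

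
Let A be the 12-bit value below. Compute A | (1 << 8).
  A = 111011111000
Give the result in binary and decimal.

Mask = 1 << 8 = 000100000000
Bit 8 of A is 0, so OR-ing with the mask flips it to 1.
  111011111000
| 000100000000
--------------
  111111111000

Answer: 111111111000 (4088)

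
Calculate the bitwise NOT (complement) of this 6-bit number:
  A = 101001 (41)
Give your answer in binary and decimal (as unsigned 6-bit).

Flip each bit (0->1, 1->0):
  101001
  010110

Answer: 010110 (22)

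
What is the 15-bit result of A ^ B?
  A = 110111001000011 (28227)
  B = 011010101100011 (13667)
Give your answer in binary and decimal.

Apply ^ to each column (1 where bits differ):
  110111001000011
^ 011010101100011
-----------------
  101101100100000

Answer: 101101100100000 (23328)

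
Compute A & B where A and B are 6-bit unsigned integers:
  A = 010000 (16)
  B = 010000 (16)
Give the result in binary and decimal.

Apply & to each column (1 only where both bits are 1):
  010000
& 010000
--------
  010000

Answer: 010000 (16)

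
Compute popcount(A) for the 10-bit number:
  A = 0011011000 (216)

0011011000
1-bits at positions (from bit 0 = LSB): 3, 4, 6, 7
Count = 4

Answer: 4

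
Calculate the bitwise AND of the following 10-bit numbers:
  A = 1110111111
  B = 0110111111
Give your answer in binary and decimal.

Apply & to each column (1 only where both bits are 1):
  1110111111
& 0110111111
------------
  0110111111

Answer: 0110111111 (447)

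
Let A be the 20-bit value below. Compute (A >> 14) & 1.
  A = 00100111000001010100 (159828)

Bit 14 is the 15th from the right.
  00100111000001010100
       ^
That bit is 1.

Answer: 1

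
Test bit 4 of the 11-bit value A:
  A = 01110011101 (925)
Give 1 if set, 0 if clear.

Bit 4 is the 5th from the right.
  01110011101
        ^
That bit is 1.

Answer: 1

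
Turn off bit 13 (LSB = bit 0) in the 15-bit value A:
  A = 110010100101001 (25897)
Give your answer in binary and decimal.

Mask = ~(1 << 13) = 101111111111111
Bit 13 of A is 1, so AND-ing with the mask clears it to 0.
  110010100101001
& 101111111111111
-----------------
  100010100101001

Answer: 100010100101001 (17705)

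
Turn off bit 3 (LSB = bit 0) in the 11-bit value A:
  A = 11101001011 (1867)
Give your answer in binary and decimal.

Mask = ~(1 << 3) = 11111110111
Bit 3 of A is 1, so AND-ing with the mask clears it to 0.
  11101001011
& 11111110111
-------------
  11101000011

Answer: 11101000011 (1859)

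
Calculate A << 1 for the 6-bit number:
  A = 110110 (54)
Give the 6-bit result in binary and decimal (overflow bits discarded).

Shift left by 1: drop the top 1 bit(s), append 1 zero(s) on the right.
  110110  ->  discard [1], keep [10110], append 0
= 101100

Answer: 101100 (44)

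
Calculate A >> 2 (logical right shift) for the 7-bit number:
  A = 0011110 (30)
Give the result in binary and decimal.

Logical shift right by 2: drop the bottom 2 bit(s), prepend 2 zero(s) on the left.
  0011110  ->  keep [00111], discard [10], prepend 00
= 0000111

Answer: 0000111 (7)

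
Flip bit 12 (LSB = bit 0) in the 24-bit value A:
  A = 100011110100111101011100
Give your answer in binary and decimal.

Mask = 1 << 12 = 000000000001000000000000
Bit 12 of A is 0; XOR with the mask flips it to 1.
  100011110100111101011100
^ 000000000001000000000000
--------------------------
  100011110101111101011100

Answer: 100011110101111101011100 (9396060)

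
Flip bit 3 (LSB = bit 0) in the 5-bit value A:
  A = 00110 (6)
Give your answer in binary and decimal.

Mask = 1 << 3 = 01000
Bit 3 of A is 0; XOR with the mask flips it to 1.
  00110
^ 01000
-------
  01110

Answer: 01110 (14)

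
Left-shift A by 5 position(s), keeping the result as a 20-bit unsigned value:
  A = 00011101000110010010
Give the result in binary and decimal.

Shift left by 5: drop the top 5 bit(s), append 5 zero(s) on the right.
  00011101000110010010  ->  discard [00011], keep [101000110010010], append 00000
= 10100011001001000000

Answer: 10100011001001000000 (668224)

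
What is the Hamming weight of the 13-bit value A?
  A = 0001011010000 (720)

0001011010000
1-bits at positions (from bit 0 = LSB): 4, 6, 7, 9
Count = 4

Answer: 4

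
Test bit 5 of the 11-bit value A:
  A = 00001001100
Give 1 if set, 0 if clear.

Bit 5 is the 6th from the right.
  00001001100
       ^
That bit is 0.

Answer: 0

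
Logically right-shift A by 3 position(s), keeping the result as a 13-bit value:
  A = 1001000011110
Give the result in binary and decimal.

Logical shift right by 3: drop the bottom 3 bit(s), prepend 3 zero(s) on the left.
  1001000011110  ->  keep [1001000011], discard [110], prepend 000
= 0001001000011

Answer: 0001001000011 (579)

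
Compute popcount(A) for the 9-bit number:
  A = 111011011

111011011
1-bits at positions (from bit 0 = LSB): 0, 1, 3, 4, 6, 7, 8
Count = 7

Answer: 7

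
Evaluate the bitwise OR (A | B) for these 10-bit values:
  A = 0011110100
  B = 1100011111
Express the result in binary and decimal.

Apply | to each column (1 where either bit is 1):
  0011110100
| 1100011111
------------
  1111111111

Answer: 1111111111 (1023)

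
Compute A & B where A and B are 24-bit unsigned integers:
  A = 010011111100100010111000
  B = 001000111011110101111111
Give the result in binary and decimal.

Apply & to each column (1 only where both bits are 1):
  010011111100100010111000
& 001000111011110101111111
--------------------------
  000000111000100000111000

Answer: 000000111000100000111000 (231480)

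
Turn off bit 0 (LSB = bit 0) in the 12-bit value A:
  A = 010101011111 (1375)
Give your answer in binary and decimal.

Mask = ~(1 << 0) = 111111111110
Bit 0 of A is 1, so AND-ing with the mask clears it to 0.
  010101011111
& 111111111110
--------------
  010101011110

Answer: 010101011110 (1374)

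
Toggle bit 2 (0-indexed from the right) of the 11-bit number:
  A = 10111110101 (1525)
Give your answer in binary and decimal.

Mask = 1 << 2 = 00000000100
Bit 2 of A is 1; XOR with the mask flips it to 0.
  10111110101
^ 00000000100
-------------
  10111110001

Answer: 10111110001 (1521)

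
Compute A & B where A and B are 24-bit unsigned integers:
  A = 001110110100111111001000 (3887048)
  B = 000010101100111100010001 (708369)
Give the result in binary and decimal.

Apply & to each column (1 only where both bits are 1):
  001110110100111111001000
& 000010101100111100010001
--------------------------
  000010100100111100000000

Answer: 000010100100111100000000 (675584)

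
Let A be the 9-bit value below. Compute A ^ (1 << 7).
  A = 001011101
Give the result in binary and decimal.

Mask = 1 << 7 = 010000000
Bit 7 of A is 0; XOR with the mask flips it to 1.
  001011101
^ 010000000
-----------
  011011101

Answer: 011011101 (221)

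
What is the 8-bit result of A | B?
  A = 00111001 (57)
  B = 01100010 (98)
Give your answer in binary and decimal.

Apply | to each column (1 where either bit is 1):
  00111001
| 01100010
----------
  01111011

Answer: 01111011 (123)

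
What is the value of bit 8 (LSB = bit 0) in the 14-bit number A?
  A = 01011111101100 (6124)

Bit 8 is the 9th from the right.
  01011111101100
       ^
That bit is 1.

Answer: 1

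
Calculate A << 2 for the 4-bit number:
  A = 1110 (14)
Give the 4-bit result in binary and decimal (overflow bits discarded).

Shift left by 2: drop the top 2 bit(s), append 2 zero(s) on the right.
  1110  ->  discard [11], keep [10], append 00
= 1000

Answer: 1000 (8)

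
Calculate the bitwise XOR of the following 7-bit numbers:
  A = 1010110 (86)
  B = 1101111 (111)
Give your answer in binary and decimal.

Apply ^ to each column (1 where bits differ):
  1010110
^ 1101111
---------
  0111001

Answer: 0111001 (57)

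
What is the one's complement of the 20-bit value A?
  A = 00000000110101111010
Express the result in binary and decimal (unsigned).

Flip each bit (0->1, 1->0):
  00000000110101111010
  11111111001010000101

Answer: 11111111001010000101 (1045125)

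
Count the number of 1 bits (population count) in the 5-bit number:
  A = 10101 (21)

10101
1-bits at positions (from bit 0 = LSB): 0, 2, 4
Count = 3

Answer: 3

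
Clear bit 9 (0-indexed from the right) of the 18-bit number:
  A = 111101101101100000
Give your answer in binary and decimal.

Mask = ~(1 << 9) = 111111110111111111
Bit 9 of A is 1, so AND-ing with the mask clears it to 0.
  111101101101100000
& 111111110111111111
--------------------
  111101100101100000

Answer: 111101100101100000 (252256)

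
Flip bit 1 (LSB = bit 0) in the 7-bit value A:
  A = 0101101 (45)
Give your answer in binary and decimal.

Mask = 1 << 1 = 0000010
Bit 1 of A is 0; XOR with the mask flips it to 1.
  0101101
^ 0000010
---------
  0101111

Answer: 0101111 (47)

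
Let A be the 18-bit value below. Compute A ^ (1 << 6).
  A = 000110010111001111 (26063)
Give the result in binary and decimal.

Mask = 1 << 6 = 000000000001000000
Bit 6 of A is 1; XOR with the mask flips it to 0.
  000110010111001111
^ 000000000001000000
--------------------
  000110010110001111

Answer: 000110010110001111 (25999)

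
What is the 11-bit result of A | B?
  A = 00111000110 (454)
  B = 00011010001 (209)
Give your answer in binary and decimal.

Apply | to each column (1 where either bit is 1):
  00111000110
| 00011010001
-------------
  00111010111

Answer: 00111010111 (471)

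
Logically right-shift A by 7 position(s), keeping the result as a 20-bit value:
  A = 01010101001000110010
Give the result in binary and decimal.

Logical shift right by 7: drop the bottom 7 bit(s), prepend 7 zero(s) on the left.
  01010101001000110010  ->  keep [0101010100100], discard [0110010], prepend 0000000
= 00000000101010100100

Answer: 00000000101010100100 (2724)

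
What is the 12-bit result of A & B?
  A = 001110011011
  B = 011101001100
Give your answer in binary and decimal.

Apply & to each column (1 only where both bits are 1):
  001110011011
& 011101001100
--------------
  001100001000

Answer: 001100001000 (776)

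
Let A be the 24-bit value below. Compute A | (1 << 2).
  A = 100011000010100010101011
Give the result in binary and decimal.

Mask = 1 << 2 = 000000000000000000000100
Bit 2 of A is 0, so OR-ing with the mask flips it to 1.
  100011000010100010101011
| 000000000000000000000100
--------------------------
  100011000010100010101111

Answer: 100011000010100010101111 (9185455)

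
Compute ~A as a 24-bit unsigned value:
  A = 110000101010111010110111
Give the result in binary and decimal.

Flip each bit (0->1, 1->0):
  110000101010111010110111
  001111010101000101001000

Answer: 001111010101000101001000 (4018504)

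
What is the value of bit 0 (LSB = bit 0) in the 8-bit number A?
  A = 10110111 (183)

Bit 0 is the 1st from the right.
  10110111
         ^
That bit is 1.

Answer: 1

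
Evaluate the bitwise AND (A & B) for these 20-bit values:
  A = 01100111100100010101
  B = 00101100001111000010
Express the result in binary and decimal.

Apply & to each column (1 only where both bits are 1):
  01100111100100010101
& 00101100001111000010
----------------------
  00100100000100000000

Answer: 00100100000100000000 (147712)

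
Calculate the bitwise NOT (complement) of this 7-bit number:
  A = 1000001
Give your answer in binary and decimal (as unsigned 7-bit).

Flip each bit (0->1, 1->0):
  1000001
  0111110

Answer: 0111110 (62)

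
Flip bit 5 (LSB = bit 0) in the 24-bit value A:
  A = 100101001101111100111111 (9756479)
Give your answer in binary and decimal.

Mask = 1 << 5 = 000000000000000000100000
Bit 5 of A is 1; XOR with the mask flips it to 0.
  100101001101111100111111
^ 000000000000000000100000
--------------------------
  100101001101111100011111

Answer: 100101001101111100011111 (9756447)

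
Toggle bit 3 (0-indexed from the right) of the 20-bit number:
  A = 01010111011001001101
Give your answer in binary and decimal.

Mask = 1 << 3 = 00000000000000001000
Bit 3 of A is 1; XOR with the mask flips it to 0.
  01010111011001001101
^ 00000000000000001000
----------------------
  01010111011001000101

Answer: 01010111011001000101 (357957)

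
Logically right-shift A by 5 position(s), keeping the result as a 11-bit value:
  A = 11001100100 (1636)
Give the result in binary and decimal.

Logical shift right by 5: drop the bottom 5 bit(s), prepend 5 zero(s) on the left.
  11001100100  ->  keep [110011], discard [00100], prepend 00000
= 00000110011

Answer: 00000110011 (51)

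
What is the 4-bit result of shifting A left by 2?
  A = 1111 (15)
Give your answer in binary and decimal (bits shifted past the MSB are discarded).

Shift left by 2: drop the top 2 bit(s), append 2 zero(s) on the right.
  1111  ->  discard [11], keep [11], append 00
= 1100

Answer: 1100 (12)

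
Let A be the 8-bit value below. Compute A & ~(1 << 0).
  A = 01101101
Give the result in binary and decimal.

Mask = ~(1 << 0) = 11111110
Bit 0 of A is 1, so AND-ing with the mask clears it to 0.
  01101101
& 11111110
----------
  01101100

Answer: 01101100 (108)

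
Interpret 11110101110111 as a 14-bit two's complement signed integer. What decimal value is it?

MSB is 1, so the value is negative. Find the magnitude:
1. Invert bits:  00001010001000
2. Add 1:        00001010001001  = 649
3. Apply sign:   -649

Answer: -649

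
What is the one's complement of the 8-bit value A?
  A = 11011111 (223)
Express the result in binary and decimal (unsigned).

Flip each bit (0->1, 1->0):
  11011111
  00100000

Answer: 00100000 (32)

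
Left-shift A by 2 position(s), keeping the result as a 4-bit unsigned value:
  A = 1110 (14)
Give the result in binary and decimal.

Shift left by 2: drop the top 2 bit(s), append 2 zero(s) on the right.
  1110  ->  discard [11], keep [10], append 00
= 1000

Answer: 1000 (8)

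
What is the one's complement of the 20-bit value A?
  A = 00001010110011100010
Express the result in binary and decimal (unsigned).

Flip each bit (0->1, 1->0):
  00001010110011100010
  11110101001100011101

Answer: 11110101001100011101 (1004317)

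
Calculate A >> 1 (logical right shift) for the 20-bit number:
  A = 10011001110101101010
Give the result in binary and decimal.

Logical shift right by 1: drop the bottom 1 bit(s), prepend 1 zero(s) on the left.
  10011001110101101010  ->  keep [1001100111010110101], discard [0], prepend 0
= 01001100111010110101

Answer: 01001100111010110101 (315061)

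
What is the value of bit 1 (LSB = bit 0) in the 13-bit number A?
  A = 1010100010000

Bit 1 is the 2nd from the right.
  1010100010000
             ^
That bit is 0.

Answer: 0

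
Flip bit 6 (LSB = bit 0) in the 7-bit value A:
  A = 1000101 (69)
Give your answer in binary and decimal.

Mask = 1 << 6 = 1000000
Bit 6 of A is 1; XOR with the mask flips it to 0.
  1000101
^ 1000000
---------
  0000101

Answer: 0000101 (5)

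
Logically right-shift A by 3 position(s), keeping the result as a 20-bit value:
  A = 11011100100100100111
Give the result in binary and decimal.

Logical shift right by 3: drop the bottom 3 bit(s), prepend 3 zero(s) on the left.
  11011100100100100111  ->  keep [11011100100100100], discard [111], prepend 000
= 00011011100100100100

Answer: 00011011100100100100 (112932)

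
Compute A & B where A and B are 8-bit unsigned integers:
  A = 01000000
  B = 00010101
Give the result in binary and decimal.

Apply & to each column (1 only where both bits are 1):
  01000000
& 00010101
----------
  00000000

Answer: 00000000 (0)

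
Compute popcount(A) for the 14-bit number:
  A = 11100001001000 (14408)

11100001001000
1-bits at positions (from bit 0 = LSB): 3, 6, 11, 12, 13
Count = 5

Answer: 5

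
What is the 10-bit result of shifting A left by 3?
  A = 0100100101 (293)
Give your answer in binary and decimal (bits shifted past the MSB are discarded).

Shift left by 3: drop the top 3 bit(s), append 3 zero(s) on the right.
  0100100101  ->  discard [010], keep [0100101], append 000
= 0100101000

Answer: 0100101000 (296)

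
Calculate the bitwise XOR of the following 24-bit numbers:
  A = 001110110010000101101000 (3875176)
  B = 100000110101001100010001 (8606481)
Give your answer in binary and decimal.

Apply ^ to each column (1 where bits differ):
  001110110010000101101000
^ 100000110101001100010001
--------------------------
  101110000111001001111001

Answer: 101110000111001001111001 (12087929)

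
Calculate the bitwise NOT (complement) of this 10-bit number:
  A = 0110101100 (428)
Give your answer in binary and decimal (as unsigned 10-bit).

Flip each bit (0->1, 1->0):
  0110101100
  1001010011

Answer: 1001010011 (595)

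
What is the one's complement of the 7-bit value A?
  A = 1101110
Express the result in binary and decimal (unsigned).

Flip each bit (0->1, 1->0):
  1101110
  0010001

Answer: 0010001 (17)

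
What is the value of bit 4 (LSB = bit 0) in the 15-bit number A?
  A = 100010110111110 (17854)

Bit 4 is the 5th from the right.
  100010110111110
            ^
That bit is 1.

Answer: 1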